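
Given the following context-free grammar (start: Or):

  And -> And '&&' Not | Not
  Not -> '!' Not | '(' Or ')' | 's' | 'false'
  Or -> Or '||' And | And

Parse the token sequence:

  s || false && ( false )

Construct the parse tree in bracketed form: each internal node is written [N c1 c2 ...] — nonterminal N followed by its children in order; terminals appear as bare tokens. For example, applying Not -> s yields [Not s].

Or
Or || And
And || And
Not || And
s || And
s || And && Not
s || Not && Not
s || false && Not
s || false && ( Or )
s || false && ( And )
s || false && ( Not )
s || false && ( false )

[Or [Or [And [Not s]]] || [And [And [Not false]] && [Not ( [Or [And [Not false]]] )]]]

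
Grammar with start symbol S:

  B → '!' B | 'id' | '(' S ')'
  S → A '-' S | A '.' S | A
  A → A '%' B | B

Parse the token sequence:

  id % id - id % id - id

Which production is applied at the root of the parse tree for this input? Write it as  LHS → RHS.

[S [A [A [B id]] % [B id]] - [S [A [A [B id]] % [B id]] - [S [A [B id]]]]]

S → A '-' S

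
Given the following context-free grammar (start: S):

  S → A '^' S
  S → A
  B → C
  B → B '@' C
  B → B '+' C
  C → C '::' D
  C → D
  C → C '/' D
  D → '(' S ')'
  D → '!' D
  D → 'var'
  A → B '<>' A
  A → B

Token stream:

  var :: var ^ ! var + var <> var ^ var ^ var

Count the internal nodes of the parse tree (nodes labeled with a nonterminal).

[S [A [B [C [C [D var]] :: [D var]]]] ^ [S [A [B [B [C [D ! [D var]]]] + [C [D var]]] <> [A [B [C [D var]]]]] ^ [S [A [B [C [D var]]]] ^ [S [A [B [C [D var]]]]]]]]

30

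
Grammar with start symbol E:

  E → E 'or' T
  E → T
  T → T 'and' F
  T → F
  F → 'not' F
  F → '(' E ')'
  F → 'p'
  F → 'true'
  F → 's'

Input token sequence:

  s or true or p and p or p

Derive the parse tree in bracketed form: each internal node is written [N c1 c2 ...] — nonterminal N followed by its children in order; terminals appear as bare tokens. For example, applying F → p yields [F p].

E
E or T
E or T or T
E or T or T or T
T or T or T or T
F or T or T or T
s or T or T or T
s or F or T or T
s or true or T or T
s or true or T and F or T
s or true or F and F or T
s or true or p and F or T
s or true or p and p or T
s or true or p and p or F
s or true or p and p or p

[E [E [E [E [T [F s]]] or [T [F true]]] or [T [T [F p]] and [F p]]] or [T [F p]]]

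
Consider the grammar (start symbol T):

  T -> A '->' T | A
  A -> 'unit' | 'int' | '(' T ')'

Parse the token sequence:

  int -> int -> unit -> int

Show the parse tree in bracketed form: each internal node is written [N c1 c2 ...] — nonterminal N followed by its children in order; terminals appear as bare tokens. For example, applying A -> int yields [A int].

[T [A int] -> [T [A int] -> [T [A unit] -> [T [A int]]]]]

T
A -> T
int -> T
int -> A -> T
int -> int -> T
int -> int -> A -> T
int -> int -> unit -> T
int -> int -> unit -> A
int -> int -> unit -> int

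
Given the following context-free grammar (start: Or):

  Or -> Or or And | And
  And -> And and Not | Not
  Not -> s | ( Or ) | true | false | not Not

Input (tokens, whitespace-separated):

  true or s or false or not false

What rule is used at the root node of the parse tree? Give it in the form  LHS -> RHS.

[Or [Or [Or [Or [And [Not true]]] or [And [Not s]]] or [And [Not false]]] or [And [Not not [Not false]]]]

Or -> Or or And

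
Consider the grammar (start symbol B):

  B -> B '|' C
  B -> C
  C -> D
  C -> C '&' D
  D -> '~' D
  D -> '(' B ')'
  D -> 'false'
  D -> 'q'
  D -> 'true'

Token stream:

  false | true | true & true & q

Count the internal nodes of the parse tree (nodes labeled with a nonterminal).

13

[B [B [B [C [D false]]] | [C [D true]]] | [C [C [C [D true]] & [D true]] & [D q]]]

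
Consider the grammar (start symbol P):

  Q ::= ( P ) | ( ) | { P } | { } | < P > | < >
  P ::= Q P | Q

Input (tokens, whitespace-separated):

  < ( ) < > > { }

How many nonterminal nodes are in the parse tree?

[P [Q < [P [Q ( )] [P [Q < >]]] >] [P [Q { }]]]

8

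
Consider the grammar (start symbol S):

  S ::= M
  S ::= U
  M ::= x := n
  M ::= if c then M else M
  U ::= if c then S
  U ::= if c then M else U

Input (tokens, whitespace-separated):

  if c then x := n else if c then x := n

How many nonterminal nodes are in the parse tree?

[S [U if c then [M x := n] else [U if c then [S [M x := n]]]]]

6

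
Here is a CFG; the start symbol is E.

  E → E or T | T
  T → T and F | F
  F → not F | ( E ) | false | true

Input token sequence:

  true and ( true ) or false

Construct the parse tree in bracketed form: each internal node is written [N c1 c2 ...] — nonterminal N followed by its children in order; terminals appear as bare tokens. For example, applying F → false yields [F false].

E
E or T
T or T
T and F or T
F and F or T
true and F or T
true and ( E ) or T
true and ( T ) or T
true and ( F ) or T
true and ( true ) or T
true and ( true ) or F
true and ( true ) or false

[E [E [T [T [F true]] and [F ( [E [T [F true]]] )]]] or [T [F false]]]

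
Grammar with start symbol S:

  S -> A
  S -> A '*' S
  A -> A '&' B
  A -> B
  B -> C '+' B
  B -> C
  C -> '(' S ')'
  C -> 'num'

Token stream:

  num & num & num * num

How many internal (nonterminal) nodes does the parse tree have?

14

[S [A [A [A [B [C num]]] & [B [C num]]] & [B [C num]]] * [S [A [B [C num]]]]]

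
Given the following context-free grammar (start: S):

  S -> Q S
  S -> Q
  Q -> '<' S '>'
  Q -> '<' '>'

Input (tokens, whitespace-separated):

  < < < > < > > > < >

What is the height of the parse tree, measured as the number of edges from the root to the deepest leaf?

[S [Q < [S [Q < [S [Q < >] [S [Q < >]]] >]] >] [S [Q < >]]]

7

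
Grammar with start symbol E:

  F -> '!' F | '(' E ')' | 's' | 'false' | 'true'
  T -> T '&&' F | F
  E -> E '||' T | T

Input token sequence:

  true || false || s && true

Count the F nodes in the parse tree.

[E [E [E [T [F true]]] || [T [F false]]] || [T [T [F s]] && [F true]]]

4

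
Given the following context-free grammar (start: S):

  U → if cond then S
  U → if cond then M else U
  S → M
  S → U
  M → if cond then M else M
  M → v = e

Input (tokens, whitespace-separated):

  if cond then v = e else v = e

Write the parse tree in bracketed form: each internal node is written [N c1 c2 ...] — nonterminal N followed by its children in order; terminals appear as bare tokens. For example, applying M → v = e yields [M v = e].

S
M
if cond then M else M
if cond then v = e else M
if cond then v = e else v = e

[S [M if cond then [M v = e] else [M v = e]]]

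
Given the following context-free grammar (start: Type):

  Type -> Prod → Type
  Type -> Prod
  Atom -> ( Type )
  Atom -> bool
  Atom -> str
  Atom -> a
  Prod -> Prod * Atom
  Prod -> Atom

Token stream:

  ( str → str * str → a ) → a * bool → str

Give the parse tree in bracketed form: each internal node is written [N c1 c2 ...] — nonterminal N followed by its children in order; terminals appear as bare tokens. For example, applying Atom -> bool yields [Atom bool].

[Type [Prod [Atom ( [Type [Prod [Atom str]] → [Type [Prod [Prod [Atom str]] * [Atom str]] → [Type [Prod [Atom a]]]]] )]] → [Type [Prod [Prod [Atom a]] * [Atom bool]] → [Type [Prod [Atom str]]]]]

Type
Prod → Type
Atom → Type
( Type ) → Type
( Prod → Type ) → Type
( Atom → Type ) → Type
( str → Type ) → Type
( str → Prod → Type ) → Type
( str → Prod * Atom → Type ) → Type
( str → Atom * Atom → Type ) → Type
( str → str * Atom → Type ) → Type
( str → str * str → Type ) → Type
( str → str * str → Prod ) → Type
( str → str * str → Atom ) → Type
( str → str * str → a ) → Type
( str → str * str → a ) → Prod → Type
( str → str * str → a ) → Prod * Atom → Type
( str → str * str → a ) → Atom * Atom → Type
( str → str * str → a ) → a * Atom → Type
( str → str * str → a ) → a * bool → Type
( str → str * str → a ) → a * bool → Prod
( str → str * str → a ) → a * bool → Atom
( str → str * str → a ) → a * bool → str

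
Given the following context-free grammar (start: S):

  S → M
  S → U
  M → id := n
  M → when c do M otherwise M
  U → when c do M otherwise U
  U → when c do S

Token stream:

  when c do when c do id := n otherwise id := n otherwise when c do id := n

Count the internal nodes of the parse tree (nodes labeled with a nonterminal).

8

[S [U when c do [M when c do [M id := n] otherwise [M id := n]] otherwise [U when c do [S [M id := n]]]]]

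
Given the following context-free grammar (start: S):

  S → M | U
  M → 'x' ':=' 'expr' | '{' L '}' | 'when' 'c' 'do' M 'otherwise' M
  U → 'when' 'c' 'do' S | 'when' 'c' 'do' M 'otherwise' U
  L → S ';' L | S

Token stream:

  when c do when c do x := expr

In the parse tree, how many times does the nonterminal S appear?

[S [U when c do [S [U when c do [S [M x := expr]]]]]]

3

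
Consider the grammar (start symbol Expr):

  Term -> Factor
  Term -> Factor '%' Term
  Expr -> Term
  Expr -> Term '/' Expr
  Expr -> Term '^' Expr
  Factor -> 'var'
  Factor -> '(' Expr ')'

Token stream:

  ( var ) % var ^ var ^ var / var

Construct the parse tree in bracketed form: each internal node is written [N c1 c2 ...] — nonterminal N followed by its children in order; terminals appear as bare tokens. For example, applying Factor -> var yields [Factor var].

Expr
Term ^ Expr
Factor % Term ^ Expr
( Expr ) % Term ^ Expr
( Term ) % Term ^ Expr
( Factor ) % Term ^ Expr
( var ) % Term ^ Expr
( var ) % Factor ^ Expr
( var ) % var ^ Expr
( var ) % var ^ Term ^ Expr
( var ) % var ^ Factor ^ Expr
( var ) % var ^ var ^ Expr
( var ) % var ^ var ^ Term / Expr
( var ) % var ^ var ^ Factor / Expr
( var ) % var ^ var ^ var / Expr
( var ) % var ^ var ^ var / Term
( var ) % var ^ var ^ var / Factor
( var ) % var ^ var ^ var / var

[Expr [Term [Factor ( [Expr [Term [Factor var]]] )] % [Term [Factor var]]] ^ [Expr [Term [Factor var]] ^ [Expr [Term [Factor var]] / [Expr [Term [Factor var]]]]]]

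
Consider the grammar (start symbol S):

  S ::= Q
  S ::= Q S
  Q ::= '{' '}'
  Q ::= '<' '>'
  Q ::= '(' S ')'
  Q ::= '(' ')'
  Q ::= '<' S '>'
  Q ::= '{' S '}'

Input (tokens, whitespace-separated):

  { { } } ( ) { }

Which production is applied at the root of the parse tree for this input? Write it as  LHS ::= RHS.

[S [Q { [S [Q { }]] }] [S [Q ( )] [S [Q { }]]]]

S ::= Q S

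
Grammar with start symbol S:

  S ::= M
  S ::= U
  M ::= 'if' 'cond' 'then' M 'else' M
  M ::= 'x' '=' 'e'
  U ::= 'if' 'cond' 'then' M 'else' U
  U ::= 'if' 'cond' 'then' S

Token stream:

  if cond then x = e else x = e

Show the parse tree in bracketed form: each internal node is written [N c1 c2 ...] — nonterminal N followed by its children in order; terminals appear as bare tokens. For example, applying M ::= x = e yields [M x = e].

[S [M if cond then [M x = e] else [M x = e]]]

S
M
if cond then M else M
if cond then x = e else M
if cond then x = e else x = e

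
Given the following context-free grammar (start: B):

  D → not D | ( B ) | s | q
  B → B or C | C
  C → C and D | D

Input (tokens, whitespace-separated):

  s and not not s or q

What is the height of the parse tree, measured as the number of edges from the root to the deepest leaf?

6

[B [B [C [C [D s]] and [D not [D not [D s]]]]] or [C [D q]]]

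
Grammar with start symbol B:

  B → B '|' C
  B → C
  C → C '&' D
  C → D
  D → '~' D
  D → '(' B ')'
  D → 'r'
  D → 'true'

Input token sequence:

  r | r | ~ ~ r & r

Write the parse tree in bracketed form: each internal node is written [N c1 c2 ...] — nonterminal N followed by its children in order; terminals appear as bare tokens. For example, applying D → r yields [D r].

B
B | C
B | C | C
C | C | C
D | C | C
r | C | C
r | D | C
r | r | C
r | r | C & D
r | r | D & D
r | r | ~ D & D
r | r | ~ ~ D & D
r | r | ~ ~ r & D
r | r | ~ ~ r & r

[B [B [B [C [D r]]] | [C [D r]]] | [C [C [D ~ [D ~ [D r]]]] & [D r]]]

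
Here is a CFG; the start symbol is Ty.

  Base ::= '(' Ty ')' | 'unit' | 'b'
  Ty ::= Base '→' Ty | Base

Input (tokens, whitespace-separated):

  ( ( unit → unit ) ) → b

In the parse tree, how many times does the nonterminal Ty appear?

[Ty [Base ( [Ty [Base ( [Ty [Base unit] → [Ty [Base unit]]] )]] )] → [Ty [Base b]]]

5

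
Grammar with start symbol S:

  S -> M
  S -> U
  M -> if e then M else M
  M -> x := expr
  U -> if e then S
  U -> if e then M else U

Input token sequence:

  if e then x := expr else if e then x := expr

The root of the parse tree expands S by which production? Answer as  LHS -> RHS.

S -> U

[S [U if e then [M x := expr] else [U if e then [S [M x := expr]]]]]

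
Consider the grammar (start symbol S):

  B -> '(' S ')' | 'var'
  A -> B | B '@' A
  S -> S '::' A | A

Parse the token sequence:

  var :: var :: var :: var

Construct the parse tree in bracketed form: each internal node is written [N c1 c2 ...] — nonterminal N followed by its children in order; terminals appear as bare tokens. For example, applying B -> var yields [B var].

[S [S [S [S [A [B var]]] :: [A [B var]]] :: [A [B var]]] :: [A [B var]]]

S
S :: A
S :: A :: A
S :: A :: A :: A
A :: A :: A :: A
B :: A :: A :: A
var :: A :: A :: A
var :: B :: A :: A
var :: var :: A :: A
var :: var :: B :: A
var :: var :: var :: A
var :: var :: var :: B
var :: var :: var :: var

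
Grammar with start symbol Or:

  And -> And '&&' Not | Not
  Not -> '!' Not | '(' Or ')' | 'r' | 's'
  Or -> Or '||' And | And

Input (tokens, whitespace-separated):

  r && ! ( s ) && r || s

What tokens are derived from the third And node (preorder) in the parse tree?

[Or [Or [And [And [And [Not r]] && [Not ! [Not ( [Or [And [Not s]]] )]]] && [Not r]]] || [And [Not s]]]

r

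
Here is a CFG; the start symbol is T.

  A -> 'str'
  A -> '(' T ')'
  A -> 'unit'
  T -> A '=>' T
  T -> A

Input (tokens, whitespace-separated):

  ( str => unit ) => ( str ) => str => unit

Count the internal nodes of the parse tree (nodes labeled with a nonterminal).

14

[T [A ( [T [A str] => [T [A unit]]] )] => [T [A ( [T [A str]] )] => [T [A str] => [T [A unit]]]]]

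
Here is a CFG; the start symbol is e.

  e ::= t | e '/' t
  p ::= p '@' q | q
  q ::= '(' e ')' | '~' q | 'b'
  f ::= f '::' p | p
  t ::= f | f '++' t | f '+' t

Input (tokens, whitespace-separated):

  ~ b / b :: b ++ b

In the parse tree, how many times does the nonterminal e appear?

2

[e [e [t [f [p [q ~ [q b]]]]]] / [t [f [f [p [q b]]] :: [p [q b]]] ++ [t [f [p [q b]]]]]]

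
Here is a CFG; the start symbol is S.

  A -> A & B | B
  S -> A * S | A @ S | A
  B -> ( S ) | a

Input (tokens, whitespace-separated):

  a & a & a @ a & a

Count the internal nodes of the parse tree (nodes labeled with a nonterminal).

[S [A [A [A [B a]] & [B a]] & [B a]] @ [S [A [A [B a]] & [B a]]]]

12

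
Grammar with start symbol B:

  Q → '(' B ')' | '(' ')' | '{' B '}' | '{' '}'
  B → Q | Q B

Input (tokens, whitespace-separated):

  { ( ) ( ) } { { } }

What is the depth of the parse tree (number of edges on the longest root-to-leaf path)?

5

[B [Q { [B [Q ( )] [B [Q ( )]]] }] [B [Q { [B [Q { }]] }]]]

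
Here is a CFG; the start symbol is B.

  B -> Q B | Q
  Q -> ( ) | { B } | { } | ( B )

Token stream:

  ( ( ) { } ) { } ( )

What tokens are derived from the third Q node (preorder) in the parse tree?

{ }

[B [Q ( [B [Q ( )] [B [Q { }]]] )] [B [Q { }] [B [Q ( )]]]]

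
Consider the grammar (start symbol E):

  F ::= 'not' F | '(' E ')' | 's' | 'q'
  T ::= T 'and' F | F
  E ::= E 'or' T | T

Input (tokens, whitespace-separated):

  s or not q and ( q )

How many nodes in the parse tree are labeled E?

[E [E [T [F s]]] or [T [T [F not [F q]]] and [F ( [E [T [F q]]] )]]]

3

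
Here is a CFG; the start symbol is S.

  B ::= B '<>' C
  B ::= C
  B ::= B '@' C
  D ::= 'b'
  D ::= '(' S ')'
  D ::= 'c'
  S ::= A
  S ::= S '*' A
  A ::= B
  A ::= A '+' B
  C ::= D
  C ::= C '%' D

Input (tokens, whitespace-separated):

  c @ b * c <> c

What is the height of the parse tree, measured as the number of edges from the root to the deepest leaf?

[S [S [A [B [B [C [D c]]] @ [C [D b]]]]] * [A [B [B [C [D c]]] <> [C [D c]]]]]

7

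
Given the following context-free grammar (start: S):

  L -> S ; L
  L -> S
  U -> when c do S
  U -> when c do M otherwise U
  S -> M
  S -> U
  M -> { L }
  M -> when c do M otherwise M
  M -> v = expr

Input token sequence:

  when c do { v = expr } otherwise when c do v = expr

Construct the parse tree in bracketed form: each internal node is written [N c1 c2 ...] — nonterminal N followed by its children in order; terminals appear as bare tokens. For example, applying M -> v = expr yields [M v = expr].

S
U
when c do M otherwise U
when c do { L } otherwise U
when c do { S } otherwise U
when c do { M } otherwise U
when c do { v = expr } otherwise U
when c do { v = expr } otherwise when c do S
when c do { v = expr } otherwise when c do M
when c do { v = expr } otherwise when c do v = expr

[S [U when c do [M { [L [S [M v = expr]]] }] otherwise [U when c do [S [M v = expr]]]]]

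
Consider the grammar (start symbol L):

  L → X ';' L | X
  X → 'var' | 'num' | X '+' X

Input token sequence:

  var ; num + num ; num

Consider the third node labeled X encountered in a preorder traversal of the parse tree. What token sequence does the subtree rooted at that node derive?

num

[L [X var] ; [L [X [X num] + [X num]] ; [L [X num]]]]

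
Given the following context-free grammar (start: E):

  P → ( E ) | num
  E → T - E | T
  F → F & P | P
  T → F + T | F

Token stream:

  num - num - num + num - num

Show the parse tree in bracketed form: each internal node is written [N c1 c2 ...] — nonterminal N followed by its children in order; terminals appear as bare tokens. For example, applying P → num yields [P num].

E
T - E
F - E
P - E
num - E
num - T - E
num - F - E
num - P - E
num - num - E
num - num - T - E
num - num - F + T - E
num - num - P + T - E
num - num - num + T - E
num - num - num + F - E
num - num - num + P - E
num - num - num + num - E
num - num - num + num - T
num - num - num + num - F
num - num - num + num - P
num - num - num + num - num

[E [T [F [P num]]] - [E [T [F [P num]]] - [E [T [F [P num]] + [T [F [P num]]]] - [E [T [F [P num]]]]]]]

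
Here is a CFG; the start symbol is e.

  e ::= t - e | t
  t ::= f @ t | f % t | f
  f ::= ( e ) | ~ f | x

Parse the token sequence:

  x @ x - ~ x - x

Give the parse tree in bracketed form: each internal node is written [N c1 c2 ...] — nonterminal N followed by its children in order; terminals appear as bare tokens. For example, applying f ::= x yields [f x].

[e [t [f x] @ [t [f x]]] - [e [t [f ~ [f x]]] - [e [t [f x]]]]]

e
t - e
f @ t - e
x @ t - e
x @ f - e
x @ x - e
x @ x - t - e
x @ x - f - e
x @ x - ~ f - e
x @ x - ~ x - e
x @ x - ~ x - t
x @ x - ~ x - f
x @ x - ~ x - x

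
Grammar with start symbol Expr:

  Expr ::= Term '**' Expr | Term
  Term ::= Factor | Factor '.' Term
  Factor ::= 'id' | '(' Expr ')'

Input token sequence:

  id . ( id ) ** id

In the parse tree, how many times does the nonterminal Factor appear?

[Expr [Term [Factor id] . [Term [Factor ( [Expr [Term [Factor id]]] )]]] ** [Expr [Term [Factor id]]]]

4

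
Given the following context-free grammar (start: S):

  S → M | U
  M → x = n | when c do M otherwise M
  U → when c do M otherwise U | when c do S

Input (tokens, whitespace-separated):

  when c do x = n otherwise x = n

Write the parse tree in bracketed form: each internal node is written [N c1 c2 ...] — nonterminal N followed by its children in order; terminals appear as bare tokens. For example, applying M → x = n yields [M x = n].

S
M
when c do M otherwise M
when c do x = n otherwise M
when c do x = n otherwise x = n

[S [M when c do [M x = n] otherwise [M x = n]]]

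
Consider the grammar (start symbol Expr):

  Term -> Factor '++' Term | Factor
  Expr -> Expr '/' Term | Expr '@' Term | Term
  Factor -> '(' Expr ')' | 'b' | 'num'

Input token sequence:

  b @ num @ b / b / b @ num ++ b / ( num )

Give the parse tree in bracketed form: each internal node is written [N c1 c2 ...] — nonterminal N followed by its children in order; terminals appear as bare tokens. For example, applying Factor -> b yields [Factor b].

[Expr [Expr [Expr [Expr [Expr [Expr [Expr [Term [Factor b]]] @ [Term [Factor num]]] @ [Term [Factor b]]] / [Term [Factor b]]] / [Term [Factor b]]] @ [Term [Factor num] ++ [Term [Factor b]]]] / [Term [Factor ( [Expr [Term [Factor num]]] )]]]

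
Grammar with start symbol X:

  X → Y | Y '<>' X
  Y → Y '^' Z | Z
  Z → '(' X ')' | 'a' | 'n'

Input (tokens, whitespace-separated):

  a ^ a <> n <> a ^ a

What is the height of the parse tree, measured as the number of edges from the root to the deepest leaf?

6

[X [Y [Y [Z a]] ^ [Z a]] <> [X [Y [Z n]] <> [X [Y [Y [Z a]] ^ [Z a]]]]]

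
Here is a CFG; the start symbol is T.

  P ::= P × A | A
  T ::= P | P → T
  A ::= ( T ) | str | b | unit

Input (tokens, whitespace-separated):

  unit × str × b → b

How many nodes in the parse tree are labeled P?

[T [P [P [P [A unit]] × [A str]] × [A b]] → [T [P [A b]]]]

4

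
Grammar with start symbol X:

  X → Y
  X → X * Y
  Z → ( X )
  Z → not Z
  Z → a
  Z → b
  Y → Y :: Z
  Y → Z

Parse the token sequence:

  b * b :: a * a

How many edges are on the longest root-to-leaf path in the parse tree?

5

[X [X [X [Y [Z b]]] * [Y [Y [Z b]] :: [Z a]]] * [Y [Z a]]]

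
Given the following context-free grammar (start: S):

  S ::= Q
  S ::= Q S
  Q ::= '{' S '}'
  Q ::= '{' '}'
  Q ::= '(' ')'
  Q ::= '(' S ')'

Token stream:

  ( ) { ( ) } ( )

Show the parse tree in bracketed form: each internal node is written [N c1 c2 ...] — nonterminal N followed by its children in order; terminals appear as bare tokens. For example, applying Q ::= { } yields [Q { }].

[S [Q ( )] [S [Q { [S [Q ( )]] }] [S [Q ( )]]]]

S
Q S
( ) S
( ) Q S
( ) { S } S
( ) { Q } S
( ) { ( ) } S
( ) { ( ) } Q
( ) { ( ) } ( )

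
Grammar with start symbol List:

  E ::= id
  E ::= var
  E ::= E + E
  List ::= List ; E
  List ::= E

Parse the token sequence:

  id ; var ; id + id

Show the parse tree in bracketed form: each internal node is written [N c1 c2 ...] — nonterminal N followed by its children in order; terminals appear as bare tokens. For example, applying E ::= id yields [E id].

List
List ; E
List ; E ; E
E ; E ; E
id ; E ; E
id ; var ; E
id ; var ; E + E
id ; var ; id + E
id ; var ; id + id

[List [List [List [E id]] ; [E var]] ; [E [E id] + [E id]]]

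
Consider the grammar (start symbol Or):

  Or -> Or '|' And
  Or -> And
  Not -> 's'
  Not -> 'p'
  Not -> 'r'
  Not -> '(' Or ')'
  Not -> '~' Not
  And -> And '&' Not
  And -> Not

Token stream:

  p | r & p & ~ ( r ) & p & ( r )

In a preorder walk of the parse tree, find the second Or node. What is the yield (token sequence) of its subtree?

[Or [Or [And [Not p]]] | [And [And [And [And [And [Not r]] & [Not p]] & [Not ~ [Not ( [Or [And [Not r]]] )]]] & [Not p]] & [Not ( [Or [And [Not r]]] )]]]

p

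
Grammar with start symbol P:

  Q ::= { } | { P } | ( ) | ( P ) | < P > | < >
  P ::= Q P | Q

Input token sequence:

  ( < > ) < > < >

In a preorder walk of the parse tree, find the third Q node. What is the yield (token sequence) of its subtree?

[P [Q ( [P [Q < >]] )] [P [Q < >] [P [Q < >]]]]

< >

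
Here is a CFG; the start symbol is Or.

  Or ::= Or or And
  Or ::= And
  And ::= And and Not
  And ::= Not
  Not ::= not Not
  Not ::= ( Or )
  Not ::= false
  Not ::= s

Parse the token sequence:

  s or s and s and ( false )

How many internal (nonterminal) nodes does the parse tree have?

13

[Or [Or [And [Not s]]] or [And [And [And [Not s]] and [Not s]] and [Not ( [Or [And [Not false]]] )]]]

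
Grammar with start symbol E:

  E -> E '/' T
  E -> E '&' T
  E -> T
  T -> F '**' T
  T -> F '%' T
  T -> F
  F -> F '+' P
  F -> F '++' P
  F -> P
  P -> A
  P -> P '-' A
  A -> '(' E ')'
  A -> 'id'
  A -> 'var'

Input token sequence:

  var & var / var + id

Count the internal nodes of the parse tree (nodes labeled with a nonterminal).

[E [E [E [T [F [P [A var]]]]] & [T [F [P [A var]]]]] / [T [F [F [P [A var]]] + [P [A id]]]]]

18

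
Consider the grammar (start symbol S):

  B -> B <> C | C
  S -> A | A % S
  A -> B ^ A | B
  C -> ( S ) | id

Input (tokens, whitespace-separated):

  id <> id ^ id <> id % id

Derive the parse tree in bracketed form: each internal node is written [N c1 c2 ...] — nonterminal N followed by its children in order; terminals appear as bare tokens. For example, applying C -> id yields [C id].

S
A % S
B ^ A % S
B <> C ^ A % S
C <> C ^ A % S
id <> C ^ A % S
id <> id ^ A % S
id <> id ^ B % S
id <> id ^ B <> C % S
id <> id ^ C <> C % S
id <> id ^ id <> C % S
id <> id ^ id <> id % S
id <> id ^ id <> id % A
id <> id ^ id <> id % B
id <> id ^ id <> id % C
id <> id ^ id <> id % id

[S [A [B [B [C id]] <> [C id]] ^ [A [B [B [C id]] <> [C id]]]] % [S [A [B [C id]]]]]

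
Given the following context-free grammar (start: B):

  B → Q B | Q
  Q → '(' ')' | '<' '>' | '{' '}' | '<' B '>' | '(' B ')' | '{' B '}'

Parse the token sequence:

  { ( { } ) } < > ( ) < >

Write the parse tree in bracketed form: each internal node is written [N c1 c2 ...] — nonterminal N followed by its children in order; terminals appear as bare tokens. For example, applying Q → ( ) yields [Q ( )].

B
Q B
{ B } B
{ Q } B
{ ( B ) } B
{ ( Q ) } B
{ ( { } ) } B
{ ( { } ) } Q B
{ ( { } ) } < > B
{ ( { } ) } < > Q B
{ ( { } ) } < > ( ) B
{ ( { } ) } < > ( ) Q
{ ( { } ) } < > ( ) < >

[B [Q { [B [Q ( [B [Q { }]] )]] }] [B [Q < >] [B [Q ( )] [B [Q < >]]]]]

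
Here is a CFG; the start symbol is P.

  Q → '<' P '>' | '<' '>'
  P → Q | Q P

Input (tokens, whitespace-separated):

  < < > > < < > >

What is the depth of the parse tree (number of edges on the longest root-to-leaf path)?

[P [Q < [P [Q < >]] >] [P [Q < [P [Q < >]] >]]]

5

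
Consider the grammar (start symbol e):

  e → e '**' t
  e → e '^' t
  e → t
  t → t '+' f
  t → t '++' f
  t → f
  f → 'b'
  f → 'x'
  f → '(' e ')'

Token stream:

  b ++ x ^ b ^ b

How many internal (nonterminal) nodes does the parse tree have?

11

[e [e [e [t [t [f b]] ++ [f x]]] ^ [t [f b]]] ^ [t [f b]]]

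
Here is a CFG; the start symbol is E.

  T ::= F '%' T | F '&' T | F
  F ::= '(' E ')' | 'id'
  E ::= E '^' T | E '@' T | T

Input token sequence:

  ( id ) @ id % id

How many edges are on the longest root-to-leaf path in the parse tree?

[E [E [T [F ( [E [T [F id]]] )]]] @ [T [F id] % [T [F id]]]]

7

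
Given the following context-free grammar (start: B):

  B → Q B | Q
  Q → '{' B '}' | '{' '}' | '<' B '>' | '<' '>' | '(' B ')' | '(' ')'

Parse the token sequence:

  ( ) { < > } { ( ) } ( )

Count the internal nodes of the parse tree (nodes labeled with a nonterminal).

[B [Q ( )] [B [Q { [B [Q < >]] }] [B [Q { [B [Q ( )]] }] [B [Q ( )]]]]]

12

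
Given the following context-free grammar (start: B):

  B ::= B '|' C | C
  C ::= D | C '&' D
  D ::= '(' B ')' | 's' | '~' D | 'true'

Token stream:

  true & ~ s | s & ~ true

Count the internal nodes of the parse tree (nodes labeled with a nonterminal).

12

[B [B [C [C [D true]] & [D ~ [D s]]]] | [C [C [D s]] & [D ~ [D true]]]]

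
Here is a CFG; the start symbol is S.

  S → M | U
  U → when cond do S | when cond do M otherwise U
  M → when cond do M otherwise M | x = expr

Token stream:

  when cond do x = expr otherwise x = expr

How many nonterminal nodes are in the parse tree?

[S [M when cond do [M x = expr] otherwise [M x = expr]]]

4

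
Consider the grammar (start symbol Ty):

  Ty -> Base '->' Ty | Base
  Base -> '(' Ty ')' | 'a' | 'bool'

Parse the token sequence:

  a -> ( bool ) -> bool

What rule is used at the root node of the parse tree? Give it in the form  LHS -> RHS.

Ty -> Base '->' Ty

[Ty [Base a] -> [Ty [Base ( [Ty [Base bool]] )] -> [Ty [Base bool]]]]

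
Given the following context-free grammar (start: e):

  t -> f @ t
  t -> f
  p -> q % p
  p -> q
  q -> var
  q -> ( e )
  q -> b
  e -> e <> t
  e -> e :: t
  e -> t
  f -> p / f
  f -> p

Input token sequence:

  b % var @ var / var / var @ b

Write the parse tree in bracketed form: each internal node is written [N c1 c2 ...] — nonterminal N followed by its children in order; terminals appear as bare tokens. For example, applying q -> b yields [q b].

[e [t [f [p [q b] % [p [q var]]]] @ [t [f [p [q var]] / [f [p [q var]] / [f [p [q var]]]]] @ [t [f [p [q b]]]]]]]

e
t
f @ t
p @ t
q % p @ t
b % p @ t
b % q @ t
b % var @ t
b % var @ f @ t
b % var @ p / f @ t
b % var @ q / f @ t
b % var @ var / f @ t
b % var @ var / p / f @ t
b % var @ var / q / f @ t
b % var @ var / var / f @ t
b % var @ var / var / p @ t
b % var @ var / var / q @ t
b % var @ var / var / var @ t
b % var @ var / var / var @ f
b % var @ var / var / var @ p
b % var @ var / var / var @ q
b % var @ var / var / var @ b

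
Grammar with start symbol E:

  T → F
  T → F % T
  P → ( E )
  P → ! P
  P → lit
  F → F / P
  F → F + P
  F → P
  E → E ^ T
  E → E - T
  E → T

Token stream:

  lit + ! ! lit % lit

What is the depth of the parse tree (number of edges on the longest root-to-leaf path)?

[E [T [F [F [P lit]] + [P ! [P ! [P lit]]]] % [T [F [P lit]]]]]

6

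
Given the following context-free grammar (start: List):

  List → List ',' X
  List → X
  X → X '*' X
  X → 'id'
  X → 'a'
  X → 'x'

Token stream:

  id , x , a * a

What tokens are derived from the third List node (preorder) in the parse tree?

id

[List [List [List [X id]] , [X x]] , [X [X a] * [X a]]]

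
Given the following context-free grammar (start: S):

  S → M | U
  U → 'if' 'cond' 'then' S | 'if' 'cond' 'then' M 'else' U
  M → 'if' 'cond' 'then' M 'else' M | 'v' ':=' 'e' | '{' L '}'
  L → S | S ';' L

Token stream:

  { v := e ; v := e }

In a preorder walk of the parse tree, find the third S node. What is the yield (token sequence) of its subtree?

[S [M { [L [S [M v := e]] ; [L [S [M v := e]]]] }]]

v := e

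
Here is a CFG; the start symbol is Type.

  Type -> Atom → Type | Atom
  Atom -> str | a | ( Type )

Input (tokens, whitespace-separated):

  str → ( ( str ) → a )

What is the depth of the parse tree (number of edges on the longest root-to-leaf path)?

7

[Type [Atom str] → [Type [Atom ( [Type [Atom ( [Type [Atom str]] )] → [Type [Atom a]]] )]]]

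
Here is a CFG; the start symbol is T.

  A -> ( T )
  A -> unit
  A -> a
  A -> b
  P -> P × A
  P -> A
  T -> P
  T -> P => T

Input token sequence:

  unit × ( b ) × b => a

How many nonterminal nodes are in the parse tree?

[T [P [P [P [A unit]] × [A ( [T [P [A b]]] )]] × [A b]] => [T [P [A a]]]]

13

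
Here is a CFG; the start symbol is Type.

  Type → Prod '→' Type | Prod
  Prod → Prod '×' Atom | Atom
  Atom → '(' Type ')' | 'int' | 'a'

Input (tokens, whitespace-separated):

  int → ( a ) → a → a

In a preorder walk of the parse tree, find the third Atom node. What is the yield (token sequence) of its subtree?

a

[Type [Prod [Atom int]] → [Type [Prod [Atom ( [Type [Prod [Atom a]]] )]] → [Type [Prod [Atom a]] → [Type [Prod [Atom a]]]]]]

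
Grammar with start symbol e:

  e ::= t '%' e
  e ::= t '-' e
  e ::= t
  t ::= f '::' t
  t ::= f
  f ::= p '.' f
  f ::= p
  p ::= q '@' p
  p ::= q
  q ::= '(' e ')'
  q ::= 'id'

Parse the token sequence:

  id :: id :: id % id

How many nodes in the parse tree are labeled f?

4

[e [t [f [p [q id]]] :: [t [f [p [q id]]] :: [t [f [p [q id]]]]]] % [e [t [f [p [q id]]]]]]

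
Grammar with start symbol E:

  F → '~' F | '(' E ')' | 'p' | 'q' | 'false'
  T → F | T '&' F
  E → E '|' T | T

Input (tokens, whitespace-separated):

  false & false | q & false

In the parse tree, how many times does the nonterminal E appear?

2

[E [E [T [T [F false]] & [F false]]] | [T [T [F q]] & [F false]]]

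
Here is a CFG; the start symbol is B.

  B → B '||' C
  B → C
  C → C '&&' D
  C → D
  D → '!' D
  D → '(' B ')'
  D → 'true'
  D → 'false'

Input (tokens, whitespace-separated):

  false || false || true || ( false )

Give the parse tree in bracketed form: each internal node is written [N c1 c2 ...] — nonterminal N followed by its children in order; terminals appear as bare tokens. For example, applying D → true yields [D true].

B
B || C
B || C || C
B || C || C || C
C || C || C || C
D || C || C || C
false || C || C || C
false || D || C || C
false || false || C || C
false || false || D || C
false || false || true || C
false || false || true || D
false || false || true || ( B )
false || false || true || ( C )
false || false || true || ( D )
false || false || true || ( false )

[B [B [B [B [C [D false]]] || [C [D false]]] || [C [D true]]] || [C [D ( [B [C [D false]]] )]]]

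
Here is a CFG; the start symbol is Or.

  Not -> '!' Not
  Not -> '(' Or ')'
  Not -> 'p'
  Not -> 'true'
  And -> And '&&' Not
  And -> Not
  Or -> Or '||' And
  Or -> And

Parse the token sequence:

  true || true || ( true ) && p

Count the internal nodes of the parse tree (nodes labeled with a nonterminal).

[Or [Or [Or [And [Not true]]] || [And [Not true]]] || [And [And [Not ( [Or [And [Not true]]] )]] && [Not p]]]

14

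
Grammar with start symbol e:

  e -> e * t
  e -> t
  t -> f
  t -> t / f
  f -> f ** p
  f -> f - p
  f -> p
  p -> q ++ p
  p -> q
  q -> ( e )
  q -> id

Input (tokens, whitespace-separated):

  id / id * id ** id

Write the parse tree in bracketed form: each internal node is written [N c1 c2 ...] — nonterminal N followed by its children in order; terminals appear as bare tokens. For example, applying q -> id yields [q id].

e
e * t
t * t
t / f * t
f / f * t
p / f * t
q / f * t
id / f * t
id / p * t
id / q * t
id / id * t
id / id * f
id / id * f ** p
id / id * p ** p
id / id * q ** p
id / id * id ** p
id / id * id ** q
id / id * id ** id

[e [e [t [t [f [p [q id]]]] / [f [p [q id]]]]] * [t [f [f [p [q id]]] ** [p [q id]]]]]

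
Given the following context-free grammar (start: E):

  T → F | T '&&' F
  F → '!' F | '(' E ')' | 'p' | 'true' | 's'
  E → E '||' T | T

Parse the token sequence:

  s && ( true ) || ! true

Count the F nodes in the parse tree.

5

[E [E [T [T [F s]] && [F ( [E [T [F true]]] )]]] || [T [F ! [F true]]]]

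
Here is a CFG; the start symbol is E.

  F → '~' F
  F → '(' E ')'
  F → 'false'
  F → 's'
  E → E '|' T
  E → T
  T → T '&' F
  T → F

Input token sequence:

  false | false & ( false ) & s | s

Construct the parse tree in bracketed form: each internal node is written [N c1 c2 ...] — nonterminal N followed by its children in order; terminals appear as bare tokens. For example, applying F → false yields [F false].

[E [E [E [T [F false]]] | [T [T [T [F false]] & [F ( [E [T [F false]]] )]] & [F s]]] | [T [F s]]]

E
E | T
E | T | T
T | T | T
F | T | T
false | T | T
false | T & F | T
false | T & F & F | T
false | F & F & F | T
false | false & F & F | T
false | false & ( E ) & F | T
false | false & ( T ) & F | T
false | false & ( F ) & F | T
false | false & ( false ) & F | T
false | false & ( false ) & s | T
false | false & ( false ) & s | F
false | false & ( false ) & s | s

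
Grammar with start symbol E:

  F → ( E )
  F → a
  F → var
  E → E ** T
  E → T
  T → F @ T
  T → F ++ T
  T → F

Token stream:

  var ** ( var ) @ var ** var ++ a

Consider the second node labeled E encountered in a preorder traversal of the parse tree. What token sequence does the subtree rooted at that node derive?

var ** ( var ) @ var

[E [E [E [T [F var]]] ** [T [F ( [E [T [F var]]] )] @ [T [F var]]]] ** [T [F var] ++ [T [F a]]]]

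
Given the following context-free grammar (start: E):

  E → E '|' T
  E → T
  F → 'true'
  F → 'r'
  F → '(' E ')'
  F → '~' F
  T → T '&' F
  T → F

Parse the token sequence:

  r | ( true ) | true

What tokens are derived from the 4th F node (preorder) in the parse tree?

[E [E [E [T [F r]]] | [T [F ( [E [T [F true]]] )]]] | [T [F true]]]

true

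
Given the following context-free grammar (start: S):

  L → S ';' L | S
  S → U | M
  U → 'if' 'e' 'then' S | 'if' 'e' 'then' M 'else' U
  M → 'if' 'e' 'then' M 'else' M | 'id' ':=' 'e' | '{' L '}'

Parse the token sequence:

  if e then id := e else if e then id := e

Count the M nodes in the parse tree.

2

[S [U if e then [M id := e] else [U if e then [S [M id := e]]]]]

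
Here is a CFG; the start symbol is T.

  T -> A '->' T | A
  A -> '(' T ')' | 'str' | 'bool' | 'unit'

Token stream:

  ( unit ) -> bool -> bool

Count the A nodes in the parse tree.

4

[T [A ( [T [A unit]] )] -> [T [A bool] -> [T [A bool]]]]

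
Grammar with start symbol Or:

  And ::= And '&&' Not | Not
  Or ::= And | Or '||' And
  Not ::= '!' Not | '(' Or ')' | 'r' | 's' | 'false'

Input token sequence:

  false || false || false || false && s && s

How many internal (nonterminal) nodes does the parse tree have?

[Or [Or [Or [Or [And [Not false]]] || [And [Not false]]] || [And [Not false]]] || [And [And [And [Not false]] && [Not s]] && [Not s]]]

16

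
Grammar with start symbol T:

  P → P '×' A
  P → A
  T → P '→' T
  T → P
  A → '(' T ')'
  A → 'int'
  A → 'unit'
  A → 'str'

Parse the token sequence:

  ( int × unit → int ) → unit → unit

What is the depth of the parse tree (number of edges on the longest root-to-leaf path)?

7

[T [P [A ( [T [P [P [A int]] × [A unit]] → [T [P [A int]]]] )]] → [T [P [A unit]] → [T [P [A unit]]]]]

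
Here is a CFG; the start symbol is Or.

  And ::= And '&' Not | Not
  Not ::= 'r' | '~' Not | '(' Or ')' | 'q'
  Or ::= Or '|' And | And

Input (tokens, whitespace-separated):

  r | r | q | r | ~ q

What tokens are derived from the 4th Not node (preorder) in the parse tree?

[Or [Or [Or [Or [Or [And [Not r]]] | [And [Not r]]] | [And [Not q]]] | [And [Not r]]] | [And [Not ~ [Not q]]]]

r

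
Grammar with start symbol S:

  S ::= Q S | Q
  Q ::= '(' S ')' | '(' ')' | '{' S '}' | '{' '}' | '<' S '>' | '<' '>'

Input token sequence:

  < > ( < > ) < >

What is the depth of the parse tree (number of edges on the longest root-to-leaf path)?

5

[S [Q < >] [S [Q ( [S [Q < >]] )] [S [Q < >]]]]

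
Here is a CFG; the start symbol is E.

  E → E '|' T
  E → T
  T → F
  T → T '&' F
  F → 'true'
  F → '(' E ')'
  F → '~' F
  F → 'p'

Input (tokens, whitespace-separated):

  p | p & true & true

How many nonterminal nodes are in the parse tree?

10

[E [E [T [F p]]] | [T [T [T [F p]] & [F true]] & [F true]]]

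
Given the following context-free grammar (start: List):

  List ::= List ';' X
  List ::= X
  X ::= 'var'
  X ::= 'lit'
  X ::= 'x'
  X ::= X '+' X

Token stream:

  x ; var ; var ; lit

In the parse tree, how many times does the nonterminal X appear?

[List [List [List [List [X x]] ; [X var]] ; [X var]] ; [X lit]]

4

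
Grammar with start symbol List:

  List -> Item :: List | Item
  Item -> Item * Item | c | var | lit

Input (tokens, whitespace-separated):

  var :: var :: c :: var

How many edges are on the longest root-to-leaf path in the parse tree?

[List [Item var] :: [List [Item var] :: [List [Item c] :: [List [Item var]]]]]

5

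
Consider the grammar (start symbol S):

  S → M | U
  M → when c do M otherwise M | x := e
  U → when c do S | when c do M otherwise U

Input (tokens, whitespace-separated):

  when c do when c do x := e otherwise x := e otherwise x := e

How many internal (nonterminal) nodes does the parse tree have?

6

[S [M when c do [M when c do [M x := e] otherwise [M x := e]] otherwise [M x := e]]]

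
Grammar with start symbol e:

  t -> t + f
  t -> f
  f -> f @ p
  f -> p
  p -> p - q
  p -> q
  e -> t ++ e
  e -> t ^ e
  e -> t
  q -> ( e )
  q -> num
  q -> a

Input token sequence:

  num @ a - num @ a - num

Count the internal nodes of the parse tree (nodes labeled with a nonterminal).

15

[e [t [f [f [f [p [q num]]] @ [p [p [q a]] - [q num]]] @ [p [p [q a]] - [q num]]]]]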